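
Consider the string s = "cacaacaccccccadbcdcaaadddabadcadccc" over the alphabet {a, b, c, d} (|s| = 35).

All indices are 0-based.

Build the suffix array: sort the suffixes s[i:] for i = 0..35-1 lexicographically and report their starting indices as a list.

[19, 3, 20, 25, 1, 4, 6, 13, 27, 30, 21, 26, 15, 34, 18, 2, 0, 5, 12, 29, 33, 11, 32, 10, 9, 8, 7, 16, 24, 14, 17, 28, 31, 23, 22]

rank | idx | suffix
   0 |  19 | aaadddabadcadccc
   1 |   3 | aacaccccccadbcdcaaadddabadcadccc
   2 |  20 | aadddabadcadccc
   3 |  25 | abadcadccc
   4 |   1 | acaacaccccccadbcdcaaadddabadcadccc
   5 |   4 | acaccccccadbcdcaaadddabadcadccc
   6 |   6 | accccccadbcdcaaadddabadcadccc
   7 |  13 | adbcdcaaadddabadcadccc
   8 |  27 | adcadccc
   9 |  30 | adccc
  10 |  21 | adddabadcadccc
  11 |  26 | badcadccc
  12 |  15 | bcdcaaadddabadcadccc
  13 |  34 | c
  14 |  18 | caaadddabadcadccc
  15 |   2 | caacaccccccadbcdcaaadddabadcadccc
  16 |   0 | cacaacaccccccadbcdcaaadddabadcadccc
  17 |   5 | caccccccadbcdcaaadddabadcadccc
  18 |  12 | cadbcdcaaadddabadcadccc
  19 |  29 | cadccc
  20 |  33 | cc
  21 |  11 | ccadbcdcaaadddabadcadccc
  22 |  32 | ccc
  23 |  10 | cccadbcdcaaadddabadcadccc
  24 |   9 | ccccadbcdcaaadddabadcadccc
  25 |   8 | cccccadbcdcaaadddabadcadccc
  26 |   7 | ccccccadbcdcaaadddabadcadccc
  27 |  16 | cdcaaadddabadcadccc
  28 |  24 | dabadcadccc
  29 |  14 | dbcdcaaadddabadcadccc
  30 |  17 | dcaaadddabadcadccc
  31 |  28 | dcadccc
  32 |  31 | dccc
  33 |  23 | ddabadcadccc
  34 |  22 | dddabadcadccc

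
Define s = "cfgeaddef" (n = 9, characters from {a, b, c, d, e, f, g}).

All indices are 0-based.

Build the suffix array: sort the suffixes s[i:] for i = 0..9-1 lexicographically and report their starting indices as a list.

[4, 0, 5, 6, 3, 7, 8, 1, 2]

rank | idx | suffix
   0 |   4 | addef
   1 |   0 | cfgeaddef
   2 |   5 | ddef
   3 |   6 | def
   4 |   3 | eaddef
   5 |   7 | ef
   6 |   8 | f
   7 |   1 | fgeaddef
   8 |   2 | geaddef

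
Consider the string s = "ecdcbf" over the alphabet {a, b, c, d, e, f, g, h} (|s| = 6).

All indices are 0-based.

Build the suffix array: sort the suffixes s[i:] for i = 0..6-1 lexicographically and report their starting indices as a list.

rank | idx | suffix
   0 |   4 | bf
   1 |   3 | cbf
   2 |   1 | cdcbf
   3 |   2 | dcbf
   4 |   0 | ecdcbf
   5 |   5 | f

[4, 3, 1, 2, 0, 5]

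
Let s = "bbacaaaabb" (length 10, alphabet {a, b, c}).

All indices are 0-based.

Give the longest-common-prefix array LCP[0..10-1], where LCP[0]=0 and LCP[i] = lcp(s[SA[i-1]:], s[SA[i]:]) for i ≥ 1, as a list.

rank→(start, suffix):
  0 → (4, 'aaaabb')
  1 → (5, 'aaabb')
  2 → (6, 'aabb')
  3 → (7, 'abb')
  4 → (2, 'acaaaabb')
  5 → (9, 'b')
  6 → (1, 'bacaaaabb')
  7 → (8, 'bb')
  8 → (0, 'bbacaaaabb')
  9 → (3, 'caaaabb')

SA = [4, 5, 6, 7, 2, 9, 1, 8, 0, 3]
rank  pair      lcp
   1  s[4:],s[5:]  3  'aaa'
   2  s[5:],s[6:]  2  'aa'
   3  s[6:],s[7:]  1  'a'
   4  s[7:],s[2:]  1  'a'
   5  s[2:],s[9:]  0  ''
   6  s[9:],s[1:]  1  'b'
   7  s[1:],s[8:]  1  'b'
   8  s[8:],s[0:]  2  'bb'
   9  s[0:],s[3:]  0  ''

[0, 3, 2, 1, 1, 0, 1, 1, 2, 0]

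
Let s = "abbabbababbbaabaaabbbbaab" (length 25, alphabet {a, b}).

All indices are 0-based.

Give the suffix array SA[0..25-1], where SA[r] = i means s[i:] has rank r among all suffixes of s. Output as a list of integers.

rank | idx | suffix
   0 |  15 | aaabbbbaab
   1 |  22 | aab
   2 |  12 | aabaaabbbbaab
   3 |  16 | aabbbbaab
   4 |  23 | ab
   5 |  13 | abaaabbbbaab
   6 |   6 | ababbbaabaaabbbbaab
   7 |   3 | abbababbbaabaaabbbbaab
   8 |   0 | abbabbababbbaabaaabbbbaab
   9 |   8 | abbbaabaaabbbbaab
  10 |  17 | abbbbaab
  11 |  24 | b
  12 |  14 | baaabbbbaab
  13 |  21 | baab
  14 |  11 | baabaaabbbbaab
  15 |   5 | bababbbaabaaabbbbaab
  16 |   2 | babbababbbaabaaabbbbaab
  17 |   7 | babbbaabaaabbbbaab
  18 |  20 | bbaab
  19 |  10 | bbaabaaabbbbaab
  20 |   4 | bbababbbaabaaabbbbaab
  21 |   1 | bbabbababbbaabaaabbbbaab
  22 |  19 | bbbaab
  23 |   9 | bbbaabaaabbbbaab
  24 |  18 | bbbbaab

[15, 22, 12, 16, 23, 13, 6, 3, 0, 8, 17, 24, 14, 21, 11, 5, 2, 7, 20, 10, 4, 1, 19, 9, 18]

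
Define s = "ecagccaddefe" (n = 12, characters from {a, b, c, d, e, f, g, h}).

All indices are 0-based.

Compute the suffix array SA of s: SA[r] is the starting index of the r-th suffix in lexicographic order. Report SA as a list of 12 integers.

rank | idx | suffix
   0 |   6 | addefe
   1 |   2 | agccaddefe
   2 |   5 | caddefe
   3 |   1 | cagccaddefe
   4 |   4 | ccaddefe
   5 |   7 | ddefe
   6 |   8 | defe
   7 |  11 | e
   8 |   0 | ecagccaddefe
   9 |   9 | efe
  10 |  10 | fe
  11 |   3 | gccaddefe

[6, 2, 5, 1, 4, 7, 8, 11, 0, 9, 10, 3]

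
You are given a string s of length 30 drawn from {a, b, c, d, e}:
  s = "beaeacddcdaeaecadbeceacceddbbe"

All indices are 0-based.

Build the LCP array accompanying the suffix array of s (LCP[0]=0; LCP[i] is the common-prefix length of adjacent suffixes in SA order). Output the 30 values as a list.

rank | idx | suffix
   0 |  21 | acceddbbe
   1 |   4 | acddcdaeaecadbeceacceddbbe
   2 |  15 | adbeceacceddbbe
   3 |   2 | aeacddcdaeaecadbeceacceddbbe
   4 |  10 | aeaecadbeceacceddbbe
   5 |  12 | aecadbeceacceddbbe
   6 |  27 | bbe
   7 |  28 | be
   8 |   0 | beaeacddcdaeaecadbeceacceddbbe
   9 |  17 | beceacceddbbe
  10 |  14 | cadbeceacceddbbe
  11 |  22 | cceddbbe
  12 |   8 | cdaeaecadbeceacceddbbe
  13 |   5 | cddcdaeaecadbeceacceddbbe
  14 |  19 | ceacceddbbe
  15 |  23 | ceddbbe
  16 |   9 | daeaecadbeceacceddbbe
  17 |  26 | dbbe
  18 |  16 | dbeceacceddbbe
  19 |   7 | dcdaeaecadbeceacceddbbe
  20 |  25 | ddbbe
  21 |   6 | ddcdaeaecadbeceacceddbbe
  22 |  29 | e
  23 |  20 | eacceddbbe
  24 |   3 | eacddcdaeaecadbeceacceddbbe
  25 |   1 | eaeacddcdaeaecadbeceacceddbbe
  26 |  11 | eaecadbeceacceddbbe
  27 |  13 | ecadbeceacceddbbe
  28 |  18 | eceacceddbbe
  29 |  24 | eddbbe

SA = [21, 4, 15, 2, 10, 12, 27, 28, 0, 17, 14, 22, 8, 5, 19, 23, 9, 26, 16, 7, 25, 6, 29, 20, 3, 1, 11, 13, 18, 24]
[i] adj suffixes → lcp
  [1] 21/4 → 2 ('ac')
  [2] 4/15 → 1 ('a')
  [3] 15/2 → 1 ('a')
  [4] 2/10 → 3 ('aea')
  [5] 10/12 → 2 ('ae')
  [6] 12/27 → 0 ('')
  [7] 27/28 → 1 ('b')
  [8] 28/0 → 2 ('be')
  [9] 0/17 → 2 ('be')
  [10] 17/14 → 0 ('')
  [11] 14/22 → 1 ('c')
  [12] 22/8 → 1 ('c')
  [13] 8/5 → 2 ('cd')
  [14] 5/19 → 1 ('c')
  [15] 19/23 → 2 ('ce')
  [16] 23/9 → 0 ('')
  [17] 9/26 → 1 ('d')
  [18] 26/16 → 2 ('db')
  [19] 16/7 → 1 ('d')
  [20] 7/25 → 1 ('d')
  [21] 25/6 → 2 ('dd')
  [22] 6/29 → 0 ('')
  [23] 29/20 → 1 ('e')
  [24] 20/3 → 3 ('eac')
  [25] 3/1 → 2 ('ea')
  [26] 1/11 → 3 ('eae')
  [27] 11/13 → 1 ('e')
  [28] 13/18 → 2 ('ec')
  [29] 18/24 → 1 ('e')

[0, 2, 1, 1, 3, 2, 0, 1, 2, 2, 0, 1, 1, 2, 1, 2, 0, 1, 2, 1, 1, 2, 0, 1, 3, 2, 3, 1, 2, 1]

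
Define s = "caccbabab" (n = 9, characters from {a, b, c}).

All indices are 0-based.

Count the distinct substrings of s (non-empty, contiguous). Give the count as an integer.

sorted suffixes:
  #0 SA[0]=7  'ab'
  #1 SA[1]=5  'abab'
  #2 SA[2]=1  'accbabab'
  #3 SA[3]=8  'b'
  #4 SA[4]=6  'bab'
  #5 SA[5]=4  'babab'
  #6 SA[6]=0  'caccbabab'
  #7 SA[7]=3  'cbabab'
  #8 SA[8]=2  'ccbabab'

SA = [7, 5, 1, 8, 6, 4, 0, 3, 2]
i: (SA[i-1],SA[i]) lcp shared
  1: (7,5) 2 'ab'
  2: (5,1) 1 'a'
  3: (1,8) 0 ''
  4: (8,6) 1 'b'
  5: (6,4) 3 'bab'
  6: (4,0) 0 ''
  7: (0,3) 1 'c'
  8: (3,2) 1 'c'

n(n+1)/2 = 9·10/2 = 45
Σ LCP = 0 + 2 + 1 + 0 + 1 + 3 + 0 + 1 + 1 = 9
distinct = 45 − 9 = 36

36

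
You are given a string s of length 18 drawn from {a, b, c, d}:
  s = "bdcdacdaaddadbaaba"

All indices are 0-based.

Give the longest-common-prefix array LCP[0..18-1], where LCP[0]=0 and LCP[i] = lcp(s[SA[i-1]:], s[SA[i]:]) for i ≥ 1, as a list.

rank→(start, suffix):
  0 → (17, 'a')
  1 → (14, 'aaba')
  2 → (7, 'aaddadbaaba')
  3 → (15, 'aba')
  4 → (4, 'acdaaddadbaaba')
  5 → (11, 'adbaaba')
  6 → (8, 'addadbaaba')
  7 → (16, 'ba')
  8 → (13, 'baaba')
  9 → (0, 'bdcdacdaaddadbaaba')
  10 → (5, 'cdaaddadbaaba')
  11 → (2, 'cdacdaaddadbaaba')
  12 → (6, 'daaddadbaaba')
  13 → (3, 'dacdaaddadbaaba')
  14 → (10, 'dadbaaba')
  15 → (12, 'dbaaba')
  16 → (1, 'dcdacdaaddadbaaba')
  17 → (9, 'ddadbaaba')

SA = [17, 14, 7, 15, 4, 11, 8, 16, 13, 0, 5, 2, 6, 3, 10, 12, 1, 9]
i: (SA[i-1],SA[i]) lcp shared
  1: (17,14) 1 'a'
  2: (14,7) 2 'aa'
  3: (7,15) 1 'a'
  4: (15,4) 1 'a'
  5: (4,11) 1 'a'
  6: (11,8) 2 'ad'
  7: (8,16) 0 ''
  8: (16,13) 2 'ba'
  9: (13,0) 1 'b'
  10: (0,5) 0 ''
  11: (5,2) 3 'cda'
  12: (2,6) 0 ''
  13: (6,3) 2 'da'
  14: (3,10) 2 'da'
  15: (10,12) 1 'd'
  16: (12,1) 1 'd'
  17: (1,9) 1 'd'

[0, 1, 2, 1, 1, 1, 2, 0, 2, 1, 0, 3, 0, 2, 2, 1, 1, 1]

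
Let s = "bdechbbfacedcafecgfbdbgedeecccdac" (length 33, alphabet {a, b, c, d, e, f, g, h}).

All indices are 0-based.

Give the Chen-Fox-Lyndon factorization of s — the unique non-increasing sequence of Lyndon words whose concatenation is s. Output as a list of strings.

emit factor 1: 'bdech' (i=0, period=5)
emit factor 2: 'bbf' (i=5, period=3)
emit factor 3: 'acedcafecgfbdbgedeecccd' (i=8, period=23)
emit factor 4: 'ac' (i=31, period=2)

["bdech", "bbf", "acedcafecgfbdbgedeecccd", "ac"]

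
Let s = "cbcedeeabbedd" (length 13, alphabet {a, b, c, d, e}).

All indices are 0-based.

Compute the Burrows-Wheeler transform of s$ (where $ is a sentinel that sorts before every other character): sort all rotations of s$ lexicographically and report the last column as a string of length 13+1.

rank  rotation        last
    0  $cbcedeeabbedd  d
    1  abbedd$cbcedee  e
    2  bbedd$cbcedeea  a
    3  bcedeeabbedd$c  c
    4  bedd$cbcedeeab  b
    5  cbcedeeabbedd$  $
    6  cedeeabbedd$cb  b
    7  d$cbcedeeabbed  d
    8  dd$cbcedeeabbe  e
    9  deeabbedd$cbce  e
   10  eabbedd$cbcede  e
   11  edd$cbcedeeabb  b
   12  edeeabbedd$cbc  c
   13  eeabbedd$cbced  d

deacb$bdeeebcd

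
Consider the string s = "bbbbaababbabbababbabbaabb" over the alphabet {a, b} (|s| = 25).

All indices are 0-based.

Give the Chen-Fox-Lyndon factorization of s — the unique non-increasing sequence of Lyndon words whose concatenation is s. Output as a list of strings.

emit factor 1: 'b' (i=0, period=1)
emit factor 2: 'b' (i=1, period=1)
emit factor 3: 'b' (i=2, period=1)
emit factor 4: 'b' (i=3, period=1)
emit factor 5: 'aababbabbababbabbaabb' (i=4, period=21)

["b", "b", "b", "b", "aababbabbababbabbaabb"]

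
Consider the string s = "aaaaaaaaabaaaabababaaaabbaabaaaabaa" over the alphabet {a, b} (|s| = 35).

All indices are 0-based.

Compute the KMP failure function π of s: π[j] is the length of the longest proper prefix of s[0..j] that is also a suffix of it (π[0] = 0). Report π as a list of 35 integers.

[0, 1, 2, 3, 4, 5, 6, 7, 8, 0, 1, 2, 3, 4, 0, 1, 0, 1, 0, 1, 2, 3, 4, 0, 0, 1, 2, 0, 1, 2, 3, 4, 0, 1, 2]

π[0] = 0
j=1 s[j]='a': π[1]=1 (border 'a')
j=2 s[j]='a': π[2]=2 (border 'aa')
j=3 s[j]='a': π[3]=3 (border 'aaa')
j=4 s[j]='a': π[4]=4 (border 'aaaa')
j=5 s[j]='a': π[5]=5 (border 'aaaaa')
j=6 s[j]='a': π[6]=6 (border 'aaaaaa')
j=7 s[j]='a': π[7]=7 (border 'aaaaaaa')
j=8 s[j]='a': π[8]=8 (border 'aaaaaaaa')
j=9 s[j]='b': k: 8→7→6→5→4→3→2→1→0; π[9]=0 (border '')
j=10 s[j]='a': π[10]=1 (border 'a')
j=11 s[j]='a': π[11]=2 (border 'aa')
j=12 s[j]='a': π[12]=3 (border 'aaa')
j=13 s[j]='a': π[13]=4 (border 'aaaa')
j=14 s[j]='b': k: 4→3→2→1→0; π[14]=0 (border '')
j=15 s[j]='a': π[15]=1 (border 'a')
j=16 s[j]='b': k: 1→0; π[16]=0 (border '')
j=17 s[j]='a': π[17]=1 (border 'a')
j=18 s[j]='b': k: 1→0; π[18]=0 (border '')
j=19 s[j]='a': π[19]=1 (border 'a')
j=20 s[j]='a': π[20]=2 (border 'aa')
j=21 s[j]='a': π[21]=3 (border 'aaa')
j=22 s[j]='a': π[22]=4 (border 'aaaa')
j=23 s[j]='b': k: 4→3→2→1→0; π[23]=0 (border '')
j=24 s[j]='b': π[24]=0 (border '')
j=25 s[j]='a': π[25]=1 (border 'a')
j=26 s[j]='a': π[26]=2 (border 'aa')
j=27 s[j]='b': k: 2→1→0; π[27]=0 (border '')
j=28 s[j]='a': π[28]=1 (border 'a')
j=29 s[j]='a': π[29]=2 (border 'aa')
j=30 s[j]='a': π[30]=3 (border 'aaa')
j=31 s[j]='a': π[31]=4 (border 'aaaa')
j=32 s[j]='b': k: 4→3→2→1→0; π[32]=0 (border '')
j=33 s[j]='a': π[33]=1 (border 'a')
j=34 s[j]='a': π[34]=2 (border 'aa')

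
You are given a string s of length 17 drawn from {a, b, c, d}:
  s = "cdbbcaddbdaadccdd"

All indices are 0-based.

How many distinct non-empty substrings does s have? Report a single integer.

136

sorted suffixes:
  #0 SA[0]=10  'aadccdd'
  #1 SA[1]=11  'adccdd'
  #2 SA[2]=5  'addbdaadccdd'
  #3 SA[3]=2  'bbcaddbdaadccdd'
  #4 SA[4]=3  'bcaddbdaadccdd'
  #5 SA[5]=8  'bdaadccdd'
  #6 SA[6]=4  'caddbdaadccdd'
  #7 SA[7]=13  'ccdd'
  #8 SA[8]=0  'cdbbcaddbdaadccdd'
  #9 SA[9]=14  'cdd'
  #10 SA[10]=16  'd'
  #11 SA[11]=9  'daadccdd'
  #12 SA[12]=1  'dbbcaddbdaadccdd'
  #13 SA[13]=7  'dbdaadccdd'
  #14 SA[14]=12  'dccdd'
  #15 SA[15]=15  'dd'
  #16 SA[16]=6  'ddbdaadccdd'

SA = [10, 11, 5, 2, 3, 8, 4, 13, 0, 14, 16, 9, 1, 7, 12, 15, 6]
[i] adj suffixes → lcp
  [1] 10/11 → 1 ('a')
  [2] 11/5 → 2 ('ad')
  [3] 5/2 → 0 ('')
  [4] 2/3 → 1 ('b')
  [5] 3/8 → 1 ('b')
  [6] 8/4 → 0 ('')
  [7] 4/13 → 1 ('c')
  [8] 13/0 → 1 ('c')
  [9] 0/14 → 2 ('cd')
  [10] 14/16 → 0 ('')
  [11] 16/9 → 1 ('d')
  [12] 9/1 → 1 ('d')
  [13] 1/7 → 2 ('db')
  [14] 7/12 → 1 ('d')
  [15] 12/15 → 1 ('d')
  [16] 15/6 → 2 ('dd')

n(n+1)/2 = 17·18/2 = 153
Σ LCP = 0 + 1 + 2 + 0 + 1 + 1 + 0 + 1 + 1 + 2 + 0 + 1 + 1 + 2 + 1 + 1 + 2 = 17
distinct = 153 − 17 = 136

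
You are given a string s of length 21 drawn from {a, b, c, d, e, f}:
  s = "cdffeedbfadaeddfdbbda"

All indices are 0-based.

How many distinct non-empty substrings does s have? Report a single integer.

212

rank→(start, suffix):
  0 → (20, 'a')
  1 → (9, 'adaeddfdbbda')
  2 → (11, 'aeddfdbbda')
  3 → (17, 'bbda')
  4 → (18, 'bda')
  5 → (7, 'bfadaeddfdbbda')
  6 → (0, 'cdffeedbfadaeddfdbbda')
  7 → (19, 'da')
  8 → (10, 'daeddfdbbda')
  9 → (16, 'dbbda')
  10 → (6, 'dbfadaeddfdbbda')
  11 → (13, 'ddfdbbda')
  12 → (14, 'dfdbbda')
  13 → (1, 'dffeedbfadaeddfdbbda')
  14 → (5, 'edbfadaeddfdbbda')
  15 → (12, 'eddfdbbda')
  16 → (4, 'eedbfadaeddfdbbda')
  17 → (8, 'fadaeddfdbbda')
  18 → (15, 'fdbbda')
  19 → (3, 'feedbfadaeddfdbbda')
  20 → (2, 'ffeedbfadaeddfdbbda')

SA = [20, 9, 11, 17, 18, 7, 0, 19, 10, 16, 6, 13, 14, 1, 5, 12, 4, 8, 15, 3, 2]
i: (SA[i-1],SA[i]) lcp shared
  1: (20,9) 1 'a'
  2: (9,11) 1 'a'
  3: (11,17) 0 ''
  4: (17,18) 1 'b'
  5: (18,7) 1 'b'
  6: (7,0) 0 ''
  7: (0,19) 0 ''
  8: (19,10) 2 'da'
  9: (10,16) 1 'd'
  10: (16,6) 2 'db'
  11: (6,13) 1 'd'
  12: (13,14) 1 'd'
  13: (14,1) 2 'df'
  14: (1,5) 0 ''
  15: (5,12) 2 'ed'
  16: (12,4) 1 'e'
  17: (4,8) 0 ''
  18: (8,15) 1 'f'
  19: (15,3) 1 'f'
  20: (3,2) 1 'f'

n(n+1)/2 = 21·22/2 = 231
Σ LCP = 0 + 1 + 1 + 0 + 1 + 1 + 0 + 0 + 2 + 1 + 2 + 1 + 1 + 2 + 0 + 2 + 1 + 0 + 1 + 1 + 1 = 19
distinct = 231 − 19 = 212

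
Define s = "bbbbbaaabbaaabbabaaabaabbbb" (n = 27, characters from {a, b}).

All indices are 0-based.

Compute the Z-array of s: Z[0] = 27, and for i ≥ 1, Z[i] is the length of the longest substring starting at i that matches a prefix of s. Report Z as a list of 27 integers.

Z[0]=27
i=1: i≥r, start 0; Z[1]=4 scan→box=[1,5)
i=2: min(r-i=3, Z[1]=4)=3; Z[2]=3
i=3: min(r-i=2, Z[2]=3)=2; Z[3]=2
i=4: min(r-i=1, Z[3]=2)=1; Z[4]=1
i=5: i≥r, start 0; Z[5]=0
i=6: i≥r, start 0; Z[6]=0
i=7: i≥r, start 0; Z[7]=0
i=8: i≥r, start 0; Z[8]=2 scan→box=[8,10)
i=9: min(r-i=1, Z[1]=4)=1; Z[9]=1
i=10: i≥r, start 0; Z[10]=0
i=11: i≥r, start 0; Z[11]=0
i=12: i≥r, start 0; Z[12]=0
i=13: i≥r, start 0; Z[13]=2 scan→box=[13,15)
i=14: min(r-i=1, Z[1]=4)=1; Z[14]=1
i=15: i≥r, start 0; Z[15]=0
i=16: i≥r, start 0; Z[16]=1 scan→box=[16,17)
i=17: i≥r, start 0; Z[17]=0
i=18: i≥r, start 0; Z[18]=0
i=19: i≥r, start 0; Z[19]=0
i=20: i≥r, start 0; Z[20]=1 scan→box=[20,21)
i=21: i≥r, start 0; Z[21]=0
i=22: i≥r, start 0; Z[22]=0
i=23: i≥r, start 0; Z[23]=4 scan→box=[23,27)
i=24: min(r-i=3, Z[1]=4)=3; Z[24]=3
i=25: min(r-i=2, Z[2]=3)=2; Z[25]=2
i=26: min(r-i=1, Z[3]=2)=1; Z[26]=1

[27, 4, 3, 2, 1, 0, 0, 0, 2, 1, 0, 0, 0, 2, 1, 0, 1, 0, 0, 0, 1, 0, 0, 4, 3, 2, 1]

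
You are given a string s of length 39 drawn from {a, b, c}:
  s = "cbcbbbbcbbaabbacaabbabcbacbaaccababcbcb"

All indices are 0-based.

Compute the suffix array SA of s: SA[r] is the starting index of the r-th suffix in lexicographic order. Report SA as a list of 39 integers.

rank→(start, suffix):
  0 → (16, 'aabbabcbacbaaccababcbcb')
  1 → (10, 'aabbacaabbabcbacbaaccababcbcb')
  2 → (27, 'aaccababcbcb')
  3 → (31, 'ababcbcb')
  4 → (17, 'abbabcbacbaaccababcbcb')
  5 → (11, 'abbacaabbabcbacbaaccababcbcb')
  6 → (20, 'abcbacbaaccababcbcb')
  7 → (33, 'abcbcb')
  8 → (14, 'acaabbabcbacbaaccababcbcb')
  9 → (24, 'acbaaccababcbcb')
  10 → (28, 'accababcbcb')
  11 → (38, 'b')
  12 → (9, 'baabbacaabbabcbacbaaccababcbcb')
  13 → (26, 'baaccababcbcb')
  14 → (19, 'babcbacbaaccababcbcb')
  15 → (32, 'babcbcb')
  16 → (13, 'bacaabbabcbacbaaccababcbcb')
  17 → (23, 'bacbaaccababcbcb')
  18 → (8, 'bbaabbacaabbabcbacbaaccababcbcb')
  19 → (18, 'bbabcbacbaaccababcbcb')
  20 → (12, 'bbacaabbabcbacbaaccababcbcb')
  21 → (3, 'bbbbcbbaabbacaabbabcbacbaaccababcbcb')
  22 → (4, 'bbbcbbaabbacaabbabcbacbaaccababcbcb')
  23 → (5, 'bbcbbaabbacaabbabcbacbaaccababcbcb')
  24 → (36, 'bcb')
  25 → (21, 'bcbacbaaccababcbcb')
  26 → (6, 'bcbbaabbacaabbabcbacbaaccababcbcb')
  27 → (1, 'bcbbbbcbbaabbacaabbabcbacbaaccababcbcb')
  28 → (34, 'bcbcb')
  29 → (15, 'caabbabcbacbaaccababcbcb')
  30 → (30, 'cababcbcb')
  31 → (37, 'cb')
  32 → (25, 'cbaaccababcbcb')
  33 → (22, 'cbacbaaccababcbcb')
  34 → (7, 'cbbaabbacaabbabcbacbaaccababcbcb')
  35 → (2, 'cbbbbcbbaabbacaabbabcbacbaaccababcbcb')
  36 → (35, 'cbcb')
  37 → (0, 'cbcbbbbcbbaabbacaabbabcbacbaaccababcbcb')
  38 → (29, 'ccababcbcb')

[16, 10, 27, 31, 17, 11, 20, 33, 14, 24, 28, 38, 9, 26, 19, 32, 13, 23, 8, 18, 12, 3, 4, 5, 36, 21, 6, 1, 34, 15, 30, 37, 25, 22, 7, 2, 35, 0, 29]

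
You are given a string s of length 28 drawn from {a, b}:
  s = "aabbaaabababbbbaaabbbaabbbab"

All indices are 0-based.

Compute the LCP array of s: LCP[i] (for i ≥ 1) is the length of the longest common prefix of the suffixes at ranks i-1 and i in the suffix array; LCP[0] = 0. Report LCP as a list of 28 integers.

[0, 4, 2, 3, 4, 6, 1, 2, 4, 2, 3, 5, 4, 0, 1, 5, 3, 2, 3, 3, 1, 6, 4, 3, 2, 5, 4, 3]

sorted suffixes:
  #0 SA[0]=4  'aaabababbbbaaabbbaabbbab'
  #1 SA[1]=15  'aaabbbaabbbab'
  #2 SA[2]=5  'aabababbbbaaabbbaabbbab'
  #3 SA[3]=0  'aabbaaabababbbbaaabbbaabbbab'
  #4 SA[4]=16  'aabbbaabbbab'
  #5 SA[5]=21  'aabbbab'
  #6 SA[6]=26  'ab'
  #7 SA[7]=6  'abababbbbaaabbbaabbbab'
  #8 SA[8]=8  'ababbbbaaabbbaabbbab'
  #9 SA[9]=1  'abbaaabababbbbaaabbbaabbbab'
  #10 SA[10]=17  'abbbaabbbab'
  #11 SA[11]=22  'abbbab'
  #12 SA[12]=10  'abbbbaaabbbaabbbab'
  #13 SA[13]=27  'b'
  #14 SA[14]=3  'baaabababbbbaaabbbaabbbab'
  #15 SA[15]=14  'baaabbbaabbbab'
  #16 SA[16]=20  'baabbbab'
  #17 SA[17]=25  'bab'
  #18 SA[18]=7  'bababbbbaaabbbaabbbab'
  #19 SA[19]=9  'babbbbaaabbbaabbbab'
  #20 SA[20]=2  'bbaaabababbbbaaabbbaabbbab'
  #21 SA[21]=13  'bbaaabbbaabbbab'
  #22 SA[22]=19  'bbaabbbab'
  #23 SA[23]=24  'bbab'
  #24 SA[24]=12  'bbbaaabbbaabbbab'
  #25 SA[25]=18  'bbbaabbbab'
  #26 SA[26]=23  'bbbab'
  #27 SA[27]=11  'bbbbaaabbbaabbbab'

SA = [4, 15, 5, 0, 16, 21, 26, 6, 8, 1, 17, 22, 10, 27, 3, 14, 20, 25, 7, 9, 2, 13, 19, 24, 12, 18, 23, 11]
rank  pair      lcp
   1  s[4:],s[15:]  4  'aaab'
   2  s[15:],s[5:]  2  'aa'
   3  s[5:],s[0:]  3  'aab'
   4  s[0:],s[16:]  4  'aabb'
   5  s[16:],s[21:]  6  'aabbba'
   6  s[21:],s[26:]  1  'a'
   7  s[26:],s[6:]  2  'ab'
   8  s[6:],s[8:]  4  'abab'
   9  s[8:],s[1:]  2  'ab'
  10  s[1:],s[17:]  3  'abb'
  11  s[17:],s[22:]  5  'abbba'
  12  s[22:],s[10:]  4  'abbb'
  13  s[10:],s[27:]  0  ''
  14  s[27:],s[3:]  1  'b'
  15  s[3:],s[14:]  5  'baaab'
  16  s[14:],s[20:]  3  'baa'
  17  s[20:],s[25:]  2  'ba'
  18  s[25:],s[7:]  3  'bab'
  19  s[7:],s[9:]  3  'bab'
  20  s[9:],s[2:]  1  'b'
  21  s[2:],s[13:]  6  'bbaaab'
  22  s[13:],s[19:]  4  'bbaa'
  23  s[19:],s[24:]  3  'bba'
  24  s[24:],s[12:]  2  'bb'
  25  s[12:],s[18:]  5  'bbbaa'
  26  s[18:],s[23:]  4  'bbba'
  27  s[23:],s[11:]  3  'bbb'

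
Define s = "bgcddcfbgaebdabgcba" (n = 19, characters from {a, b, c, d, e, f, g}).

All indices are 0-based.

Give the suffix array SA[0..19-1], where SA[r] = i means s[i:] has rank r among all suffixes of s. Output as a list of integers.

rank→(start, suffix):
  0 → (18, 'a')
  1 → (13, 'abgcba')
  2 → (9, 'aebdabgcba')
  3 → (17, 'ba')
  4 → (11, 'bdabgcba')
  5 → (7, 'bgaebdabgcba')
  6 → (14, 'bgcba')
  7 → (0, 'bgcddcfbgaebdabgcba')
  8 → (16, 'cba')
  9 → (2, 'cddcfbgaebdabgcba')
  10 → (5, 'cfbgaebdabgcba')
  11 → (12, 'dabgcba')
  12 → (4, 'dcfbgaebdabgcba')
  13 → (3, 'ddcfbgaebdabgcba')
  14 → (10, 'ebdabgcba')
  15 → (6, 'fbgaebdabgcba')
  16 → (8, 'gaebdabgcba')
  17 → (15, 'gcba')
  18 → (1, 'gcddcfbgaebdabgcba')

[18, 13, 9, 17, 11, 7, 14, 0, 16, 2, 5, 12, 4, 3, 10, 6, 8, 15, 1]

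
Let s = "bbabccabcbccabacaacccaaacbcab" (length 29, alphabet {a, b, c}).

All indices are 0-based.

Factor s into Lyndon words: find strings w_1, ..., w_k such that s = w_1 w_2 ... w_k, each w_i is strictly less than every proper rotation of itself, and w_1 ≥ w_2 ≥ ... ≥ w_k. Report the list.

emit factor 1: 'b' (i=0, period=1)
emit factor 2: 'b' (i=1, period=1)
emit factor 3: 'abcc' (i=2, period=4)
emit factor 4: 'abcbcc' (i=6, period=6)
emit factor 5: 'abac' (i=12, period=4)
emit factor 6: 'aaccc' (i=16, period=5)
emit factor 7: 'aaacbcab' (i=21, period=8)

["b", "b", "abcc", "abcbcc", "abac", "aaccc", "aaacbcab"]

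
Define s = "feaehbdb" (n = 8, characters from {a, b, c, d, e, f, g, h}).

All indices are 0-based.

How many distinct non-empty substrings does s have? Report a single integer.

34

sorted suffixes:
  #0 SA[0]=2  'aehbdb'
  #1 SA[1]=7  'b'
  #2 SA[2]=5  'bdb'
  #3 SA[3]=6  'db'
  #4 SA[4]=1  'eaehbdb'
  #5 SA[5]=3  'ehbdb'
  #6 SA[6]=0  'feaehbdb'
  #7 SA[7]=4  'hbdb'

SA = [2, 7, 5, 6, 1, 3, 0, 4]
[i] adj suffixes → lcp
  [1] 2/7 → 0 ('')
  [2] 7/5 → 1 ('b')
  [3] 5/6 → 0 ('')
  [4] 6/1 → 0 ('')
  [5] 1/3 → 1 ('e')
  [6] 3/0 → 0 ('')
  [7] 0/4 → 0 ('')

n(n+1)/2 = 8·9/2 = 36
Σ LCP = 0 + 0 + 1 + 0 + 0 + 1 + 0 + 0 = 2
distinct = 36 − 2 = 34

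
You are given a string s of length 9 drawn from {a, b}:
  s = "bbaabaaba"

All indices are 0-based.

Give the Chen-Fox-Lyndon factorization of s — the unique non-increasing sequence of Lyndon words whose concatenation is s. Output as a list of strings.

["b", "b", "aab", "aab", "a"]

emit factor 1: 'b' (i=0, period=1)
emit factor 2: 'b' (i=1, period=1)
emit factor 3: 'aab' (i=2, period=3)
emit factor 4: 'aab' (i=5, period=3)
emit factor 5: 'a' (i=8, period=1)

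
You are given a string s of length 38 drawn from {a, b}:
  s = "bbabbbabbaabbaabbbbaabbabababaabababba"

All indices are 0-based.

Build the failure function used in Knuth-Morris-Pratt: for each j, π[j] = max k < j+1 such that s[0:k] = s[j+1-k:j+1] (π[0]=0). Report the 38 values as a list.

π[0] = 0
j=1 s[j]='b': π[1]=1 (border 'b')
j=2 s[j]='a': k: 1→0; π[2]=0 (border '')
j=3 s[j]='b': π[3]=1 (border 'b')
j=4 s[j]='b': π[4]=2 (border 'bb')
j=5 s[j]='b': k: 2→1; π[5]=2 (border 'bb')
j=6 s[j]='a': π[6]=3 (border 'bba')
j=7 s[j]='b': π[7]=4 (border 'bbab')
j=8 s[j]='b': π[8]=5 (border 'bbabb')
j=9 s[j]='a': k: 5→2; π[9]=3 (border 'bba')
j=10 s[j]='a': k: 3→0; π[10]=0 (border '')
j=11 s[j]='b': π[11]=1 (border 'b')
j=12 s[j]='b': π[12]=2 (border 'bb')
j=13 s[j]='a': π[13]=3 (border 'bba')
j=14 s[j]='a': k: 3→0; π[14]=0 (border '')
j=15 s[j]='b': π[15]=1 (border 'b')
j=16 s[j]='b': π[16]=2 (border 'bb')
j=17 s[j]='b': k: 2→1; π[17]=2 (border 'bb')
j=18 s[j]='b': k: 2→1; π[18]=2 (border 'bb')
j=19 s[j]='a': π[19]=3 (border 'bba')
j=20 s[j]='a': k: 3→0; π[20]=0 (border '')
j=21 s[j]='b': π[21]=1 (border 'b')
j=22 s[j]='b': π[22]=2 (border 'bb')
j=23 s[j]='a': π[23]=3 (border 'bba')
j=24 s[j]='b': π[24]=4 (border 'bbab')
j=25 s[j]='a': k: 4→1→0; π[25]=0 (border '')
j=26 s[j]='b': π[26]=1 (border 'b')
j=27 s[j]='a': k: 1→0; π[27]=0 (border '')
j=28 s[j]='b': π[28]=1 (border 'b')
j=29 s[j]='a': k: 1→0; π[29]=0 (border '')
j=30 s[j]='a': π[30]=0 (border '')
j=31 s[j]='b': π[31]=1 (border 'b')
j=32 s[j]='a': k: 1→0; π[32]=0 (border '')
j=33 s[j]='b': π[33]=1 (border 'b')
j=34 s[j]='a': k: 1→0; π[34]=0 (border '')
j=35 s[j]='b': π[35]=1 (border 'b')
j=36 s[j]='b': π[36]=2 (border 'bb')
j=37 s[j]='a': π[37]=3 (border 'bba')

[0, 1, 0, 1, 2, 2, 3, 4, 5, 3, 0, 1, 2, 3, 0, 1, 2, 2, 2, 3, 0, 1, 2, 3, 4, 0, 1, 0, 1, 0, 0, 1, 0, 1, 0, 1, 2, 3]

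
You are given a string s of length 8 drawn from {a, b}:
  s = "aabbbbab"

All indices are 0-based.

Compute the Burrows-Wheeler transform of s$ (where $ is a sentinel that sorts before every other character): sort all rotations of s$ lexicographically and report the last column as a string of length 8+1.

b$baabbba

rank  rotation   last
    0  $aabbbbab  b
    1  aabbbbab$  $
    2  ab$aabbbb  b
    3  abbbbab$a  a
    4  b$aabbbba  a
    5  bab$aabbb  b
    6  bbab$aabb  b
    7  bbbab$aab  b
    8  bbbbab$aa  a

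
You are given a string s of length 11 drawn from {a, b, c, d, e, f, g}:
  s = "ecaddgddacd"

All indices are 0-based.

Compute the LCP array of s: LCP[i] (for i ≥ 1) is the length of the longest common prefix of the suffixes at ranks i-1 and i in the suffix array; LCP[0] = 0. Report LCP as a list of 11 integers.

sorted suffixes:
  #0 SA[0]=8  'acd'
  #1 SA[1]=2  'addgddacd'
  #2 SA[2]=1  'caddgddacd'
  #3 SA[3]=9  'cd'
  #4 SA[4]=10  'd'
  #5 SA[5]=7  'dacd'
  #6 SA[6]=6  'ddacd'
  #7 SA[7]=3  'ddgddacd'
  #8 SA[8]=4  'dgddacd'
  #9 SA[9]=0  'ecaddgddacd'
  #10 SA[10]=5  'gddacd'

SA = [8, 2, 1, 9, 10, 7, 6, 3, 4, 0, 5]
[i] adj suffixes → lcp
  [1] 8/2 → 1 ('a')
  [2] 2/1 → 0 ('')
  [3] 1/9 → 1 ('c')
  [4] 9/10 → 0 ('')
  [5] 10/7 → 1 ('d')
  [6] 7/6 → 1 ('d')
  [7] 6/3 → 2 ('dd')
  [8] 3/4 → 1 ('d')
  [9] 4/0 → 0 ('')
  [10] 0/5 → 0 ('')

[0, 1, 0, 1, 0, 1, 1, 2, 1, 0, 0]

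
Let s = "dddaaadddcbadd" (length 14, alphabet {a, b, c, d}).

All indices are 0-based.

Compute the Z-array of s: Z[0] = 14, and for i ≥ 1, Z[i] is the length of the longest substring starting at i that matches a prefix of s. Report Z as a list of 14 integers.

Z[0]=14
i=1: outside box; Z[1]=2 grow→box=[1,3)
i=2: min(r-i=1, Z[1]=2)=1; Z[2]=1
i=3: outside box; Z[3]=0
i=4: outside box; Z[4]=0
i=5: outside box; Z[5]=0
i=6: outside box; Z[6]=3 grow→box=[6,9)
i=7: min(r-i=2, Z[1]=2)=2; Z[7]=2
i=8: min(r-i=1, Z[2]=1)=1; Z[8]=1
i=9: outside box; Z[9]=0
i=10: outside box; Z[10]=0
i=11: outside box; Z[11]=0
i=12: outside box; Z[12]=2 grow→box=[12,14)
i=13: min(r-i=1, Z[1]=2)=1; Z[13]=1

[14, 2, 1, 0, 0, 0, 3, 2, 1, 0, 0, 0, 2, 1]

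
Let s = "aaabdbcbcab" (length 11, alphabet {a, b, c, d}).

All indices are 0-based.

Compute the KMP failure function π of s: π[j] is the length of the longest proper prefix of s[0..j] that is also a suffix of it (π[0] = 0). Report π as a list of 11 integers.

[0, 1, 2, 0, 0, 0, 0, 0, 0, 1, 0]

π[0] = 0
j=1 s[j]='a': π[1]=1 (border 'a')
j=2 s[j]='a': π[2]=2 (border 'aa')
j=3 s[j]='b': k: 2→1→0; π[3]=0 (border '')
j=4 s[j]='d': π[4]=0 (border '')
j=5 s[j]='b': π[5]=0 (border '')
j=6 s[j]='c': π[6]=0 (border '')
j=7 s[j]='b': π[7]=0 (border '')
j=8 s[j]='c': π[8]=0 (border '')
j=9 s[j]='a': π[9]=1 (border 'a')
j=10 s[j]='b': k: 1→0; π[10]=0 (border '')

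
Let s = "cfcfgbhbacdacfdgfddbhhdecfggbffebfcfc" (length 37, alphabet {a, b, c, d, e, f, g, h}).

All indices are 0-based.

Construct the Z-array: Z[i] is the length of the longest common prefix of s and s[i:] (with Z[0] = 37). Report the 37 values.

Z[0]=37
i=1: outside box; Z[1]=0
i=2: outside box; Z[2]=2 scan→box=[2,4)
i=3: min(r-i=1, Z[1]=0)=0; Z[3]=0
i=4: outside box; Z[4]=0
i=5: outside box; Z[5]=0
i=6: outside box; Z[6]=0
i=7: outside box; Z[7]=0
i=8: outside box; Z[8]=0
i=9: outside box; Z[9]=1 scan→box=[9,10)
i=10: outside box; Z[10]=0
i=11: outside box; Z[11]=0
i=12: outside box; Z[12]=2 scan→box=[12,14)
i=13: min(r-i=1, Z[1]=0)=0; Z[13]=0
i=14: outside box; Z[14]=0
i=15: outside box; Z[15]=0
i=16: outside box; Z[16]=0
i=17: outside box; Z[17]=0
i=18: outside box; Z[18]=0
i=19: outside box; Z[19]=0
i=20: outside box; Z[20]=0
i=21: outside box; Z[21]=0
i=22: outside box; Z[22]=0
i=23: outside box; Z[23]=0
i=24: outside box; Z[24]=2 scan→box=[24,26)
i=25: min(r-i=1, Z[1]=0)=0; Z[25]=0
i=26: outside box; Z[26]=0
i=27: outside box; Z[27]=0
i=28: outside box; Z[28]=0
i=29: outside box; Z[29]=0
i=30: outside box; Z[30]=0
i=31: outside box; Z[31]=0
i=32: outside box; Z[32]=0
i=33: outside box; Z[33]=0
i=34: outside box; Z[34]=3 scan→box=[34,37)
i=35: min(r-i=2, Z[1]=0)=0; Z[35]=0
i=36: min(r-i=1, Z[2]=2)=1; Z[36]=1

[37, 0, 2, 0, 0, 0, 0, 0, 0, 1, 0, 0, 2, 0, 0, 0, 0, 0, 0, 0, 0, 0, 0, 0, 2, 0, 0, 0, 0, 0, 0, 0, 0, 0, 3, 0, 1]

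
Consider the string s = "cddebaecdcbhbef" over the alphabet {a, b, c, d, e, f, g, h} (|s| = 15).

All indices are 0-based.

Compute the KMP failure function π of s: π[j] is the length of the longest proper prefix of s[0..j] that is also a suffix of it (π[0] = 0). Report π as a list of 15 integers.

[0, 0, 0, 0, 0, 0, 0, 1, 2, 1, 0, 0, 0, 0, 0]

π[0] = 0
j=1 s[j]='d': π[1]=0 (border '')
j=2 s[j]='d': π[2]=0 (border '')
j=3 s[j]='e': π[3]=0 (border '')
j=4 s[j]='b': π[4]=0 (border '')
j=5 s[j]='a': π[5]=0 (border '')
j=6 s[j]='e': π[6]=0 (border '')
j=7 s[j]='c': π[7]=1 (border 'c')
j=8 s[j]='d': π[8]=2 (border 'cd')
j=9 s[j]='c': k: 2→0; π[9]=1 (border 'c')
j=10 s[j]='b': k: 1→0; π[10]=0 (border '')
j=11 s[j]='h': π[11]=0 (border '')
j=12 s[j]='b': π[12]=0 (border '')
j=13 s[j]='e': π[13]=0 (border '')
j=14 s[j]='f': π[14]=0 (border '')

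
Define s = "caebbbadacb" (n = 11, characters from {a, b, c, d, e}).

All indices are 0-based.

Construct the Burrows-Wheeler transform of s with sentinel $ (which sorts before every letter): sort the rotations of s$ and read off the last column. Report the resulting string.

rank  rotation      last
    0  $caebbbadacb  b
    1  acb$caebbbad  d
    2  adacb$caebbb  b
    3  aebbbadacb$c  c
    4  b$caebbbadac  c
    5  badacb$caebb  b
    6  bbadacb$caeb  b
    7  bbbadacb$cae  e
    8  caebbbadacb$  $
    9  cb$caebbbada  a
   10  dacb$caebbba  a
   11  ebbbadacb$ca  a

bdbccbbe$aaa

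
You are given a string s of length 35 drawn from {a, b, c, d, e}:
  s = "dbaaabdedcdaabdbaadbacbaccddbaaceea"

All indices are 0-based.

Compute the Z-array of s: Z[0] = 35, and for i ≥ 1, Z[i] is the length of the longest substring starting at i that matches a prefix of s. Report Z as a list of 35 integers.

Z[0]=35
i=1: i≥r, start 0; Z[1]=0
i=2: i≥r, start 0; Z[2]=0
i=3: i≥r, start 0; Z[3]=0
i=4: i≥r, start 0; Z[4]=0
i=5: i≥r, start 0; Z[5]=0
i=6: i≥r, start 0; Z[6]=1 grow→box=[6,7)
i=7: i≥r, start 0; Z[7]=0
i=8: i≥r, start 0; Z[8]=1 grow→box=[8,9)
i=9: i≥r, start 0; Z[9]=0
i=10: i≥r, start 0; Z[10]=1 grow→box=[10,11)
i=11: i≥r, start 0; Z[11]=0
i=12: i≥r, start 0; Z[12]=0
i=13: i≥r, start 0; Z[13]=0
i=14: i≥r, start 0; Z[14]=4 grow→box=[14,18)
i=15: min(r-i=3, Z[1]=0)=0; Z[15]=0
i=16: min(r-i=2, Z[2]=0)=0; Z[16]=0
i=17: min(r-i=1, Z[3]=0)=0; Z[17]=0
i=18: i≥r, start 0; Z[18]=3 grow→box=[18,21)
i=19: min(r-i=2, Z[1]=0)=0; Z[19]=0
i=20: min(r-i=1, Z[2]=0)=0; Z[20]=0
i=21: i≥r, start 0; Z[21]=0
i=22: i≥r, start 0; Z[22]=0
i=23: i≥r, start 0; Z[23]=0
i=24: i≥r, start 0; Z[24]=0
i=25: i≥r, start 0; Z[25]=0
i=26: i≥r, start 0; Z[26]=1 grow→box=[26,27)
i=27: i≥r, start 0; Z[27]=4 grow→box=[27,31)
i=28: min(r-i=3, Z[1]=0)=0; Z[28]=0
i=29: min(r-i=2, Z[2]=0)=0; Z[29]=0
i=30: min(r-i=1, Z[3]=0)=0; Z[30]=0
i=31: i≥r, start 0; Z[31]=0
i=32: i≥r, start 0; Z[32]=0
i=33: i≥r, start 0; Z[33]=0
i=34: i≥r, start 0; Z[34]=0

[35, 0, 0, 0, 0, 0, 1, 0, 1, 0, 1, 0, 0, 0, 4, 0, 0, 0, 3, 0, 0, 0, 0, 0, 0, 0, 1, 4, 0, 0, 0, 0, 0, 0, 0]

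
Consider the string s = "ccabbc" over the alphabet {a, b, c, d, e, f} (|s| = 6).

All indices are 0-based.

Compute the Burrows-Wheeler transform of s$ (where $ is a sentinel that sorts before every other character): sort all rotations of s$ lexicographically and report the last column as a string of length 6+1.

rank  rotation last
    0  $ccabbc  c
    1  abbc$cc  c
    2  bbc$cca  a
    3  bc$ccab  b
    4  c$ccabb  b
    5  cabbc$c  c
    6  ccabbc$  $

ccabbc$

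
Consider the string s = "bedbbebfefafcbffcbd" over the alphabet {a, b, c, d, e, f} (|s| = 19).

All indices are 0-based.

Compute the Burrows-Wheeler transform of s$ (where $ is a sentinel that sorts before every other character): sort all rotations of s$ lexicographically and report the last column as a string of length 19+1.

rank  rotation              last
    0  $bedbbebfefafcbffcbd  d
    1  afcbffcbd$bedbbebfef  f
    2  bbebfefafcbffcbd$bed  d
    3  bd$bedbbebfefafcbffc  c
    4  bebfefafcbffcbd$bedb  b
    5  bedbbebfefafcbffcbd$  $
    6  bfefafcbffcbd$bedbbe  e
    7  bffcbd$bedbbebfefafc  c
    8  cbd$bedbbebfefafcbff  f
    9  cbffcbd$bedbbebfefaf  f
   10  d$bedbbebfefafcbffcb  b
   11  dbbebfefafcbffcbd$be  e
   12  ebfefafcbffcbd$bedbb  b
   13  edbbebfefafcbffcbd$b  b
   14  efafcbffcbd$bedbbebf  f
   15  fafcbffcbd$bedbbebfe  e
   16  fcbd$bedbbebfefafcbf  f
   17  fcbffcbd$bedbbebfefa  a
   18  fefafcbffcbd$bedbbeb  b
   19  ffcbd$bedbbebfefafcb  b

dfdcb$ecffbebbfefabb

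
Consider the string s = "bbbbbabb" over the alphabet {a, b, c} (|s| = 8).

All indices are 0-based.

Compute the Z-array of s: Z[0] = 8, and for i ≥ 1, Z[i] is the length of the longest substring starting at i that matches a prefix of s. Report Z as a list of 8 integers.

[8, 4, 3, 2, 1, 0, 2, 1]

Z[0]=8
i=1: outside box; Z[1]=4 scan→box=[1,5)
i=2: min(r-i=3, Z[1]=4)=3; Z[2]=3
i=3: min(r-i=2, Z[2]=3)=2; Z[3]=2
i=4: min(r-i=1, Z[3]=2)=1; Z[4]=1
i=5: outside box; Z[5]=0
i=6: outside box; Z[6]=2 scan→box=[6,8)
i=7: min(r-i=1, Z[1]=4)=1; Z[7]=1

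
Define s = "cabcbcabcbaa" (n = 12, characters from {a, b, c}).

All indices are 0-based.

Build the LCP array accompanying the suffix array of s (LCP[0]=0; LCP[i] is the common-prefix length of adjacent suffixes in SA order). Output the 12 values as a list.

[0, 1, 1, 4, 0, 1, 2, 3, 0, 5, 1, 2]

rank→(start, suffix):
  0 → (11, 'a')
  1 → (10, 'aa')
  2 → (6, 'abcbaa')
  3 → (1, 'abcbcabcbaa')
  4 → (9, 'baa')
  5 → (4, 'bcabcbaa')
  6 → (7, 'bcbaa')
  7 → (2, 'bcbcabcbaa')
  8 → (5, 'cabcbaa')
  9 → (0, 'cabcbcabcbaa')
  10 → (8, 'cbaa')
  11 → (3, 'cbcabcbaa')

SA = [11, 10, 6, 1, 9, 4, 7, 2, 5, 0, 8, 3]
[i] adj suffixes → lcp
  [1] 11/10 → 1 ('a')
  [2] 10/6 → 1 ('a')
  [3] 6/1 → 4 ('abcb')
  [4] 1/9 → 0 ('')
  [5] 9/4 → 1 ('b')
  [6] 4/7 → 2 ('bc')
  [7] 7/2 → 3 ('bcb')
  [8] 2/5 → 0 ('')
  [9] 5/0 → 5 ('cabcb')
  [10] 0/8 → 1 ('c')
  [11] 8/3 → 2 ('cb')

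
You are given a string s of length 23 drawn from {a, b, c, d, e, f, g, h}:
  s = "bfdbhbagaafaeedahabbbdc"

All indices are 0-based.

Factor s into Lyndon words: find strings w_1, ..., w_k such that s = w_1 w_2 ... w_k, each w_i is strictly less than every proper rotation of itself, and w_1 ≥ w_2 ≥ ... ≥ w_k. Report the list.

["bfdbh", "b", "ag", "aafaeedahabbbdc"]

emit factor 1: 'bfdbh' (i=0, period=5)
emit factor 2: 'b' (i=5, period=1)
emit factor 3: 'ag' (i=6, period=2)
emit factor 4: 'aafaeedahabbbdc' (i=8, period=15)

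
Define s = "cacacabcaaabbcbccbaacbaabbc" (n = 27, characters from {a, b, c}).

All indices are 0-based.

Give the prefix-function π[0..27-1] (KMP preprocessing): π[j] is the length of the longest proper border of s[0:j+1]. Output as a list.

π[0] = 0
j=1 s[j]='a': π[1]=0 (border '')
j=2 s[j]='c': π[2]=1 (border 'c')
j=3 s[j]='a': π[3]=2 (border 'ca')
j=4 s[j]='c': π[4]=3 (border 'cac')
j=5 s[j]='a': π[5]=4 (border 'caca')
j=6 s[j]='b': k: 4→2→0; π[6]=0 (border '')
j=7 s[j]='c': π[7]=1 (border 'c')
j=8 s[j]='a': π[8]=2 (border 'ca')
j=9 s[j]='a': k: 2→0; π[9]=0 (border '')
j=10 s[j]='a': π[10]=0 (border '')
j=11 s[j]='b': π[11]=0 (border '')
j=12 s[j]='b': π[12]=0 (border '')
j=13 s[j]='c': π[13]=1 (border 'c')
j=14 s[j]='b': k: 1→0; π[14]=0 (border '')
j=15 s[j]='c': π[15]=1 (border 'c')
j=16 s[j]='c': k: 1→0; π[16]=1 (border 'c')
j=17 s[j]='b': k: 1→0; π[17]=0 (border '')
j=18 s[j]='a': π[18]=0 (border '')
j=19 s[j]='a': π[19]=0 (border '')
j=20 s[j]='c': π[20]=1 (border 'c')
j=21 s[j]='b': k: 1→0; π[21]=0 (border '')
j=22 s[j]='a': π[22]=0 (border '')
j=23 s[j]='a': π[23]=0 (border '')
j=24 s[j]='b': π[24]=0 (border '')
j=25 s[j]='b': π[25]=0 (border '')
j=26 s[j]='c': π[26]=1 (border 'c')

[0, 0, 1, 2, 3, 4, 0, 1, 2, 0, 0, 0, 0, 1, 0, 1, 1, 0, 0, 0, 1, 0, 0, 0, 0, 0, 1]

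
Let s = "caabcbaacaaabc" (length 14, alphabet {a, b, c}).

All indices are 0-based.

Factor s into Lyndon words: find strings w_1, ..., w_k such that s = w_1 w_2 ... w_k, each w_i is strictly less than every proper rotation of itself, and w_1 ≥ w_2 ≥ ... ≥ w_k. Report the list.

emit factor 1: 'c' (i=0, period=1)
emit factor 2: 'aabcbaac' (i=1, period=8)
emit factor 3: 'aaabc' (i=9, period=5)

["c", "aabcbaac", "aaabc"]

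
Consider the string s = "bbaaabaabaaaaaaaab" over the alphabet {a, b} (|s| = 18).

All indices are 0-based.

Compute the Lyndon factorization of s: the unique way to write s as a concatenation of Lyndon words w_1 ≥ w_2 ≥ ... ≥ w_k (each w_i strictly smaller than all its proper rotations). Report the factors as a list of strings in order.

["b", "b", "aaabaab", "aaaaaaaab"]

emit factor 1: 'b' (i=0, period=1)
emit factor 2: 'b' (i=1, period=1)
emit factor 3: 'aaabaab' (i=2, period=7)
emit factor 4: 'aaaaaaaab' (i=9, period=9)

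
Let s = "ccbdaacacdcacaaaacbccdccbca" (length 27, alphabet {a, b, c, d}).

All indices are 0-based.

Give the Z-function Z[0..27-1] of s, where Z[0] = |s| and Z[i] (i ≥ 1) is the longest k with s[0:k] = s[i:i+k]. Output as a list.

Z[0]=27
i=1: outside box; Z[1]=1 grow→box=[1,2)
i=2: outside box; Z[2]=0
i=3: outside box; Z[3]=0
i=4: outside box; Z[4]=0
i=5: outside box; Z[5]=0
i=6: outside box; Z[6]=1 grow→box=[6,7)
i=7: outside box; Z[7]=0
i=8: outside box; Z[8]=1 grow→box=[8,9)
i=9: outside box; Z[9]=0
i=10: outside box; Z[10]=1 grow→box=[10,11)
i=11: outside box; Z[11]=0
i=12: outside box; Z[12]=1 grow→box=[12,13)
i=13: outside box; Z[13]=0
i=14: outside box; Z[14]=0
i=15: outside box; Z[15]=0
i=16: outside box; Z[16]=0
i=17: outside box; Z[17]=1 grow→box=[17,18)
i=18: outside box; Z[18]=0
i=19: outside box; Z[19]=2 grow→box=[19,21)
i=20: min(r-i=1, Z[1]=1)=1; Z[20]=1
i=21: outside box; Z[21]=0
i=22: outside box; Z[22]=3 grow→box=[22,25)
i=23: min(r-i=2, Z[1]=1)=1; Z[23]=1
i=24: min(r-i=1, Z[2]=0)=0; Z[24]=0
i=25: outside box; Z[25]=1 grow→box=[25,26)
i=26: outside box; Z[26]=0

[27, 1, 0, 0, 0, 0, 1, 0, 1, 0, 1, 0, 1, 0, 0, 0, 0, 1, 0, 2, 1, 0, 3, 1, 0, 1, 0]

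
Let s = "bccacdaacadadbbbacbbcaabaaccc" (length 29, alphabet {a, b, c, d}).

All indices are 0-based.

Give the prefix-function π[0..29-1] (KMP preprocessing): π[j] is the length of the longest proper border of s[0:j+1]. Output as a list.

π[0] = 0
j=1 s[j]='c': π[1]=0 (border '')
j=2 s[j]='c': π[2]=0 (border '')
j=3 s[j]='a': π[3]=0 (border '')
j=4 s[j]='c': π[4]=0 (border '')
j=5 s[j]='d': π[5]=0 (border '')
j=6 s[j]='a': π[6]=0 (border '')
j=7 s[j]='a': π[7]=0 (border '')
j=8 s[j]='c': π[8]=0 (border '')
j=9 s[j]='a': π[9]=0 (border '')
j=10 s[j]='d': π[10]=0 (border '')
j=11 s[j]='a': π[11]=0 (border '')
j=12 s[j]='d': π[12]=0 (border '')
j=13 s[j]='b': π[13]=1 (border 'b')
j=14 s[j]='b': k: 1→0; π[14]=1 (border 'b')
j=15 s[j]='b': k: 1→0; π[15]=1 (border 'b')
j=16 s[j]='a': k: 1→0; π[16]=0 (border '')
j=17 s[j]='c': π[17]=0 (border '')
j=18 s[j]='b': π[18]=1 (border 'b')
j=19 s[j]='b': k: 1→0; π[19]=1 (border 'b')
j=20 s[j]='c': π[20]=2 (border 'bc')
j=21 s[j]='a': k: 2→0; π[21]=0 (border '')
j=22 s[j]='a': π[22]=0 (border '')
j=23 s[j]='b': π[23]=1 (border 'b')
j=24 s[j]='a': k: 1→0; π[24]=0 (border '')
j=25 s[j]='a': π[25]=0 (border '')
j=26 s[j]='c': π[26]=0 (border '')
j=27 s[j]='c': π[27]=0 (border '')
j=28 s[j]='c': π[28]=0 (border '')

[0, 0, 0, 0, 0, 0, 0, 0, 0, 0, 0, 0, 0, 1, 1, 1, 0, 0, 1, 1, 2, 0, 0, 1, 0, 0, 0, 0, 0]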